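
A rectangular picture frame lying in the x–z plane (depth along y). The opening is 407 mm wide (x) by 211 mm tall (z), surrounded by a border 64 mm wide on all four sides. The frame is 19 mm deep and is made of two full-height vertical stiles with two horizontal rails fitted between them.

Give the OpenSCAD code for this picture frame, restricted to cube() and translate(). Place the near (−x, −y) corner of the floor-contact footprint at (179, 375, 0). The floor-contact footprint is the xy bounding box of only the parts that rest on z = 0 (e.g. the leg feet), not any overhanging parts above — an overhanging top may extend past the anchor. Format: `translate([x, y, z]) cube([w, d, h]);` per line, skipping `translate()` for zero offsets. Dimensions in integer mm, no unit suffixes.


translate([179, 375, 0]) cube([64, 19, 339]);
translate([650, 375, 0]) cube([64, 19, 339]);
translate([243, 375, 0]) cube([407, 19, 64]);
translate([243, 375, 275]) cube([407, 19, 64]);


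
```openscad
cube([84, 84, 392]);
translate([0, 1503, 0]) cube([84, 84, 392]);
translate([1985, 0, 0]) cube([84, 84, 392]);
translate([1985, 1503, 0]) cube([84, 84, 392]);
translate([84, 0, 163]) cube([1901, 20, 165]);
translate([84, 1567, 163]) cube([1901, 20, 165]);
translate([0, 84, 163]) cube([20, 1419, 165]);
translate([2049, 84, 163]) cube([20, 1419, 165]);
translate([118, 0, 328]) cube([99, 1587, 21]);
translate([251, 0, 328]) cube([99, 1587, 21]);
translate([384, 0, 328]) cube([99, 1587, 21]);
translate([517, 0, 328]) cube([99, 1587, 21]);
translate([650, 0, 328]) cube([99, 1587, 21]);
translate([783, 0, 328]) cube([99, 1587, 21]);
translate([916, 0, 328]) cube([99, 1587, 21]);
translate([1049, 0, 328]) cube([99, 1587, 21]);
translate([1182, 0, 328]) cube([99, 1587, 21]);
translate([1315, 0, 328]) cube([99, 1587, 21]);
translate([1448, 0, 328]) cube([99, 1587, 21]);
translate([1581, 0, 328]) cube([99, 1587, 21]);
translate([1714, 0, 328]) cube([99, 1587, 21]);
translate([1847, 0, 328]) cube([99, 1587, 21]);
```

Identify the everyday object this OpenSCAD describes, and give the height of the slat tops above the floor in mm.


A bed frame. The slat-top height is 349 mm.

Four posts, four rails, and a row of slats — a bed frame. Slats sit on the rails at z = 163 + 165 = 328; with slat thickness 21, the top is 349 mm.


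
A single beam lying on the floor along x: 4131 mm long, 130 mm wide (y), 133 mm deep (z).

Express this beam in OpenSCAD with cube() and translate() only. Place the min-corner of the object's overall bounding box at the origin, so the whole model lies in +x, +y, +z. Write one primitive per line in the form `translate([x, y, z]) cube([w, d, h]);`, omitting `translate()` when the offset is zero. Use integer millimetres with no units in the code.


cube([4131, 130, 133]);


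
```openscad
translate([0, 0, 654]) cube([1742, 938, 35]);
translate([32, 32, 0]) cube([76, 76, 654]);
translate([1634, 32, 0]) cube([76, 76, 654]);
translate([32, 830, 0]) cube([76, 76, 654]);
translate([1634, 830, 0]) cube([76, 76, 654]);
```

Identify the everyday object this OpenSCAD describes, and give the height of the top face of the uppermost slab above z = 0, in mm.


A table. The table height is 689 mm.

A 1742×938×35 slab sits at z = 654 on four 76 mm square posts — a table. The top surface is at 654 + 35 = 689 mm.


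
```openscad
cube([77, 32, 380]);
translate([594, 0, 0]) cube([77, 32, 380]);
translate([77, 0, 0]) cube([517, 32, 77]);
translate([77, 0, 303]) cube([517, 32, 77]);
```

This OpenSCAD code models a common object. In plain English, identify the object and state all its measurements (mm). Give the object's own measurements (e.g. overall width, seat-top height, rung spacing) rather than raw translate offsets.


A rectangular picture frame lying in the x–z plane (depth along y). The opening is 517 mm wide (x) by 226 mm tall (z), surrounded by a border 77 mm wide on all four sides. The frame is 32 mm deep and is made of two full-height vertical stiles with two horizontal rails fitted between them.


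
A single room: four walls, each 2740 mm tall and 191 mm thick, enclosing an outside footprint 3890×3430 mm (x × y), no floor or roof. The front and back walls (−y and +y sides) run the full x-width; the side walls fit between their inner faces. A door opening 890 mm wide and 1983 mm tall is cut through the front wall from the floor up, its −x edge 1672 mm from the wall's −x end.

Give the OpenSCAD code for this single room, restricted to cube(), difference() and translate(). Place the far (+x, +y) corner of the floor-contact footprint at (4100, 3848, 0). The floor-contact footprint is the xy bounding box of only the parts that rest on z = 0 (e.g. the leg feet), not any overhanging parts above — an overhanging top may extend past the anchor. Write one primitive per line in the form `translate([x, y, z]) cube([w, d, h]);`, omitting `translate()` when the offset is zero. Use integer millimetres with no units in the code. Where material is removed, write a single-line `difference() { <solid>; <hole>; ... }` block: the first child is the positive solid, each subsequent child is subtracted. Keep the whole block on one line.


difference() { translate([210, 418, 0]) cube([3890, 191, 2740]); translate([1882, 418, 0]) cube([890, 191, 1983]); }
translate([210, 3657, 0]) cube([3890, 191, 2740]);
translate([210, 609, 0]) cube([191, 3048, 2740]);
translate([3909, 609, 0]) cube([191, 3048, 2740]);


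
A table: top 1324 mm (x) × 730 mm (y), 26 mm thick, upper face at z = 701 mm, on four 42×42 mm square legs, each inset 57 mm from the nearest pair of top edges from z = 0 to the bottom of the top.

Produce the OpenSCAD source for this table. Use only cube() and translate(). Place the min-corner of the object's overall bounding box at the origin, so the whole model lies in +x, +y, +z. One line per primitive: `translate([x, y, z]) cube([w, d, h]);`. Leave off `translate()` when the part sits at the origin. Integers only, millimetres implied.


translate([0, 0, 675]) cube([1324, 730, 26]);
translate([57, 57, 0]) cube([42, 42, 675]);
translate([1225, 57, 0]) cube([42, 42, 675]);
translate([57, 631, 0]) cube([42, 42, 675]);
translate([1225, 631, 0]) cube([42, 42, 675]);


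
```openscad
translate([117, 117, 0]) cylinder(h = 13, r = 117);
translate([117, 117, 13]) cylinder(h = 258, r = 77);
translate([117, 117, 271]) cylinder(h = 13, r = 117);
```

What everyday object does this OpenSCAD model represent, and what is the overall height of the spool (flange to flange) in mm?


A spool. The overall height is 284 mm.

Three coaxial cylinders, large–small–large — a spool. Two 13 mm flanges and a 258 mm core give 13 + 258 + 13 = 284 mm.


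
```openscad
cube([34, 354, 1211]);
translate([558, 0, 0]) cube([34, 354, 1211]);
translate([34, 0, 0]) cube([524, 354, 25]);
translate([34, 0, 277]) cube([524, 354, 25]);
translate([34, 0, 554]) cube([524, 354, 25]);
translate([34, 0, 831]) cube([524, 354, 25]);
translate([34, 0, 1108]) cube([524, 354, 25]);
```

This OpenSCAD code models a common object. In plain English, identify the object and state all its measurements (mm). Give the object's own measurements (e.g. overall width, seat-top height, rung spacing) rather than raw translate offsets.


An open bookshelf. Two side panels, each 34 mm thick, 354 mm deep and 1211 mm tall, stand 592 mm apart (outside-to-outside). Between them sit 5 shelves, each 25 mm thick and 354 mm deep, spanning the full gap between the sides. The bottom shelf rests on the floor (its underside at z = 0) and the clear gap between one shelf's top and the next shelf's underside is 252 mm.


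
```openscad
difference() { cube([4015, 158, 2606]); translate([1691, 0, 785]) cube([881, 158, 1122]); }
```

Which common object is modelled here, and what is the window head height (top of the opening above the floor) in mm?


A wall with a window opening. The window head height is 1907 mm.

A wall with a rectangular opening subtracted — a window. Sill at z = 785, opening 1122 mm tall, so the head is at 785 + 1122 = 1907 mm.


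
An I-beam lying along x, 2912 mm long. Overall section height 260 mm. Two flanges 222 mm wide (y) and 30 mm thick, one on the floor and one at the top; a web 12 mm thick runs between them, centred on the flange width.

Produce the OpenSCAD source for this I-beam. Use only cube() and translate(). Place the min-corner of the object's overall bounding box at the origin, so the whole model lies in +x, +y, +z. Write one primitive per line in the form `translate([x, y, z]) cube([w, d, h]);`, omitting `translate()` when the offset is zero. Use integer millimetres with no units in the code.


cube([2912, 222, 30]);
translate([0, 105, 30]) cube([2912, 12, 200]);
translate([0, 0, 230]) cube([2912, 222, 30]);


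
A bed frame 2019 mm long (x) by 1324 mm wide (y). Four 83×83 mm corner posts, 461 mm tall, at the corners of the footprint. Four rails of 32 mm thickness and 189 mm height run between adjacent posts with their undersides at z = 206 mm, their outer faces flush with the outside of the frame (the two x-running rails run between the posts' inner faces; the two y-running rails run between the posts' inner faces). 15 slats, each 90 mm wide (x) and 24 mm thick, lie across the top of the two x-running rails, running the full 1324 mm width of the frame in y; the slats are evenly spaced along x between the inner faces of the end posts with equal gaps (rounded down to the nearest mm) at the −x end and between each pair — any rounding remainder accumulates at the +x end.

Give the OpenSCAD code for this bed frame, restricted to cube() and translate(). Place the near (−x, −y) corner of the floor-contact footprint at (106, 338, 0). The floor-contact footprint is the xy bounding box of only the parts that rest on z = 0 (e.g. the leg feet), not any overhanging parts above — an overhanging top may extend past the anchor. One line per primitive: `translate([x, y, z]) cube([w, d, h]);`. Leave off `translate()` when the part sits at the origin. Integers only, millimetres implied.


translate([106, 338, 0]) cube([83, 83, 461]);
translate([106, 1579, 0]) cube([83, 83, 461]);
translate([2042, 338, 0]) cube([83, 83, 461]);
translate([2042, 1579, 0]) cube([83, 83, 461]);
translate([189, 338, 206]) cube([1853, 32, 189]);
translate([189, 1630, 206]) cube([1853, 32, 189]);
translate([106, 421, 206]) cube([32, 1158, 189]);
translate([2093, 421, 206]) cube([32, 1158, 189]);
translate([220, 338, 395]) cube([90, 1324, 24]);
translate([341, 338, 395]) cube([90, 1324, 24]);
translate([462, 338, 395]) cube([90, 1324, 24]);
translate([583, 338, 395]) cube([90, 1324, 24]);
translate([704, 338, 395]) cube([90, 1324, 24]);
translate([825, 338, 395]) cube([90, 1324, 24]);
translate([946, 338, 395]) cube([90, 1324, 24]);
translate([1067, 338, 395]) cube([90, 1324, 24]);
translate([1188, 338, 395]) cube([90, 1324, 24]);
translate([1309, 338, 395]) cube([90, 1324, 24]);
translate([1430, 338, 395]) cube([90, 1324, 24]);
translate([1551, 338, 395]) cube([90, 1324, 24]);
translate([1672, 338, 395]) cube([90, 1324, 24]);
translate([1793, 338, 395]) cube([90, 1324, 24]);
translate([1914, 338, 395]) cube([90, 1324, 24]);


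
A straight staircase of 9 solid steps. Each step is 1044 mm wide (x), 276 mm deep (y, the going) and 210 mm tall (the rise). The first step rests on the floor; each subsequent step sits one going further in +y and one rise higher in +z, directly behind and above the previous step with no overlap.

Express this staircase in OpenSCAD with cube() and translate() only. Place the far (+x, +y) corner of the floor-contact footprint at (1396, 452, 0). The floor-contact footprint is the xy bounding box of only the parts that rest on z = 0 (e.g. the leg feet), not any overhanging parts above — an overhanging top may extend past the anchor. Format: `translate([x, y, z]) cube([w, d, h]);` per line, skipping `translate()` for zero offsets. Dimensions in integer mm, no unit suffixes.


translate([352, 176, 0]) cube([1044, 276, 210]);
translate([352, 452, 210]) cube([1044, 276, 210]);
translate([352, 728, 420]) cube([1044, 276, 210]);
translate([352, 1004, 630]) cube([1044, 276, 210]);
translate([352, 1280, 840]) cube([1044, 276, 210]);
translate([352, 1556, 1050]) cube([1044, 276, 210]);
translate([352, 1832, 1260]) cube([1044, 276, 210]);
translate([352, 2108, 1470]) cube([1044, 276, 210]);
translate([352, 2384, 1680]) cube([1044, 276, 210]);


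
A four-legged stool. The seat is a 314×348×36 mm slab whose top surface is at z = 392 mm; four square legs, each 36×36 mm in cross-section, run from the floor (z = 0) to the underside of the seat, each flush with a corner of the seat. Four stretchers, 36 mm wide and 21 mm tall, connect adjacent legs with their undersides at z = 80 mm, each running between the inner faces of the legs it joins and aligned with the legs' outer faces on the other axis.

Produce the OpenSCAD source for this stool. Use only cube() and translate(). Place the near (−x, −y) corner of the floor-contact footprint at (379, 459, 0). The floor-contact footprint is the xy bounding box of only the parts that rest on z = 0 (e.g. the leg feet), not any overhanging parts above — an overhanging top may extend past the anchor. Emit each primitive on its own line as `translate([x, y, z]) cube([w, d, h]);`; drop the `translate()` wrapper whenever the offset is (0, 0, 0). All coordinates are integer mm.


translate([379, 459, 356]) cube([314, 348, 36]);
translate([379, 459, 0]) cube([36, 36, 356]);
translate([657, 459, 0]) cube([36, 36, 356]);
translate([379, 771, 0]) cube([36, 36, 356]);
translate([657, 771, 0]) cube([36, 36, 356]);
translate([415, 459, 80]) cube([242, 36, 21]);
translate([415, 771, 80]) cube([242, 36, 21]);
translate([379, 495, 80]) cube([36, 276, 21]);
translate([657, 495, 80]) cube([36, 276, 21]);


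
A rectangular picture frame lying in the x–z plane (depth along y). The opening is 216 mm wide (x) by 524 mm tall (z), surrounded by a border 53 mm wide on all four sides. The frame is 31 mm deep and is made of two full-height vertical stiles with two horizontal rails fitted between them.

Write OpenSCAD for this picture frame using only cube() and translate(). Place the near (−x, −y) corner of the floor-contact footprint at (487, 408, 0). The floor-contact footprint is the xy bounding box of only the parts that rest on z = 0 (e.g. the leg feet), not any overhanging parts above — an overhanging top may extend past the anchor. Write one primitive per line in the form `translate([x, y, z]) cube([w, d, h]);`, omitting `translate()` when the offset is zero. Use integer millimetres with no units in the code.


translate([487, 408, 0]) cube([53, 31, 630]);
translate([756, 408, 0]) cube([53, 31, 630]);
translate([540, 408, 0]) cube([216, 31, 53]);
translate([540, 408, 577]) cube([216, 31, 53]);


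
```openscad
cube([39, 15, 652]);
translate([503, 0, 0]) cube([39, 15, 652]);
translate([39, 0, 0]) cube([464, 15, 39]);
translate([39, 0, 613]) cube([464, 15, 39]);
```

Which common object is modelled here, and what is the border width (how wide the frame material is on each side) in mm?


A picture frame. The border width is 39 mm.

Four thin pieces enclosing a rectangular opening — a picture frame. The two full-height stiles are 652 mm tall; the top rail sits at z = 613 and is 39 mm tall, so the border above the opening is 652 − 613 = 39 mm, matching the stile x-width.


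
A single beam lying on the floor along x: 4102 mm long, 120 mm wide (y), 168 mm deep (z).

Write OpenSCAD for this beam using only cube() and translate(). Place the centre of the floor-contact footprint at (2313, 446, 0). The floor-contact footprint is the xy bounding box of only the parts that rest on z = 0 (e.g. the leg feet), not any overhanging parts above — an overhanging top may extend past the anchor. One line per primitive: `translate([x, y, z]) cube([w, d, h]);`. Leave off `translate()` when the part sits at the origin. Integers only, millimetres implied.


translate([262, 386, 0]) cube([4102, 120, 168]);


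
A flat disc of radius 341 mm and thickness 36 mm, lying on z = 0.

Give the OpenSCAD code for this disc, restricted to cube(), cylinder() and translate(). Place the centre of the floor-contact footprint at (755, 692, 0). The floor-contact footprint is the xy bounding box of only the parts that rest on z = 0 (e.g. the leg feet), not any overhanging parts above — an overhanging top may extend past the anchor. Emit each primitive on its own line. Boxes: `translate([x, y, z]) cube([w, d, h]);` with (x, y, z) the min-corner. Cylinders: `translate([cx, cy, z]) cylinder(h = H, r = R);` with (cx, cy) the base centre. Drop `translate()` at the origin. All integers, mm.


translate([755, 692, 0]) cylinder(h = 36, r = 341);


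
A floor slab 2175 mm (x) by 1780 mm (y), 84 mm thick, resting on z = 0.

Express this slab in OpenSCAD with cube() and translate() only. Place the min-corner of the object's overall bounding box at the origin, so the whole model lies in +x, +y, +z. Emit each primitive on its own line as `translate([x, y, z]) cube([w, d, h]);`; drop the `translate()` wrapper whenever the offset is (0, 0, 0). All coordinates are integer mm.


cube([2175, 1780, 84]);


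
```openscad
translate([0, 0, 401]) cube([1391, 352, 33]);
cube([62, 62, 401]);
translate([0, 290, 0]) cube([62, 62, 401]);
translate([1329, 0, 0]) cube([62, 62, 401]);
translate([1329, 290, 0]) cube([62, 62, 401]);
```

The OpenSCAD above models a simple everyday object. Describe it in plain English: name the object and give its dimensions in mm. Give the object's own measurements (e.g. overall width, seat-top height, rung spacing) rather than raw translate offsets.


A long wooden bench with a 1391 mm (x) × 352 mm (y) seat, 33 mm thick, its top surface 434 mm above the floor. Four 62 mm square legs at the seat corners, flush with the edges, run from z = 0 to the seat underside.


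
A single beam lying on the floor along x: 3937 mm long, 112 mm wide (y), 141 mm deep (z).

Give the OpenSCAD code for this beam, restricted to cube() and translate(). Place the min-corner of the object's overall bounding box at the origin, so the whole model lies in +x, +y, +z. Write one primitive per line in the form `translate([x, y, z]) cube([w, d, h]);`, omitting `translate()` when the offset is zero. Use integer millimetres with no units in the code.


cube([3937, 112, 141]);


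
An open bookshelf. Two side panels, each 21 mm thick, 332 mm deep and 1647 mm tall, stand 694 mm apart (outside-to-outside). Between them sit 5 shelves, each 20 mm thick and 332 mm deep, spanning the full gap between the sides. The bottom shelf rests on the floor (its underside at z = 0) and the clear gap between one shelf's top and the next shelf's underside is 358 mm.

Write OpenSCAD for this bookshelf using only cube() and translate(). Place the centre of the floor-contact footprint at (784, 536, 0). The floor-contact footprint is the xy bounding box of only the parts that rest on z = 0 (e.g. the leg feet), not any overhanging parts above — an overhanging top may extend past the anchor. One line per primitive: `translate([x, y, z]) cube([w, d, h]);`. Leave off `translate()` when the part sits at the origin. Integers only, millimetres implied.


translate([437, 370, 0]) cube([21, 332, 1647]);
translate([1110, 370, 0]) cube([21, 332, 1647]);
translate([458, 370, 0]) cube([652, 332, 20]);
translate([458, 370, 378]) cube([652, 332, 20]);
translate([458, 370, 756]) cube([652, 332, 20]);
translate([458, 370, 1134]) cube([652, 332, 20]);
translate([458, 370, 1512]) cube([652, 332, 20]);


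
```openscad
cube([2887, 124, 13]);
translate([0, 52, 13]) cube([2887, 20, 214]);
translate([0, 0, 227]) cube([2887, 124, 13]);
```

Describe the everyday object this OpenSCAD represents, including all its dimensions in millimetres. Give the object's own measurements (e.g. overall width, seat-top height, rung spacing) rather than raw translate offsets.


An I-beam lying along x, 2887 mm long. Overall section height 240 mm. Two flanges 124 mm wide (y) and 13 mm thick, one on the floor and one at the top; a web 20 mm thick runs between them, centred on the flange width.


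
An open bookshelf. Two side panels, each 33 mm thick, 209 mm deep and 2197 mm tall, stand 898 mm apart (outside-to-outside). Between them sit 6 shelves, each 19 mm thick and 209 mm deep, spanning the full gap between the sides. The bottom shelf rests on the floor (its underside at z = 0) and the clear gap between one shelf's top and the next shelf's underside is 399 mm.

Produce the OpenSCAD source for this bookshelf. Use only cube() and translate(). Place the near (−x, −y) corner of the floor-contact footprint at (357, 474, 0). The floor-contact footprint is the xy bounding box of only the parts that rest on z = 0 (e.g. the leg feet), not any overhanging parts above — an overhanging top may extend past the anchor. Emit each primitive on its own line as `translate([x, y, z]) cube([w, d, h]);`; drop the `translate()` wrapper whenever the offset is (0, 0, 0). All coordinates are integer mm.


translate([357, 474, 0]) cube([33, 209, 2197]);
translate([1222, 474, 0]) cube([33, 209, 2197]);
translate([390, 474, 0]) cube([832, 209, 19]);
translate([390, 474, 418]) cube([832, 209, 19]);
translate([390, 474, 836]) cube([832, 209, 19]);
translate([390, 474, 1254]) cube([832, 209, 19]);
translate([390, 474, 1672]) cube([832, 209, 19]);
translate([390, 474, 2090]) cube([832, 209, 19]);


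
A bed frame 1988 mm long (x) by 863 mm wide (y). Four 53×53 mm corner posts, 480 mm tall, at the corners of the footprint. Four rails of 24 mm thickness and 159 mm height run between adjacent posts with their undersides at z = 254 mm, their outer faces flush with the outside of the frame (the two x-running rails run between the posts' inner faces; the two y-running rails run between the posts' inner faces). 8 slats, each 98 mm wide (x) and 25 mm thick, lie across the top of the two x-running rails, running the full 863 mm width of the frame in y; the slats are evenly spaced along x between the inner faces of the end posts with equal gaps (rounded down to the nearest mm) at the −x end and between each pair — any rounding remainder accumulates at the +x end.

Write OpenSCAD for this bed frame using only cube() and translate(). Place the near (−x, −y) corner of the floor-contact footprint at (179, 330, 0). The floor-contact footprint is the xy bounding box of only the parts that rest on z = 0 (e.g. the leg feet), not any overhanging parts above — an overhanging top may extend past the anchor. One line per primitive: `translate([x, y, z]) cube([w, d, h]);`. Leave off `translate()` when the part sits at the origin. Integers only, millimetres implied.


translate([179, 330, 0]) cube([53, 53, 480]);
translate([179, 1140, 0]) cube([53, 53, 480]);
translate([2114, 330, 0]) cube([53, 53, 480]);
translate([2114, 1140, 0]) cube([53, 53, 480]);
translate([232, 330, 254]) cube([1882, 24, 159]);
translate([232, 1169, 254]) cube([1882, 24, 159]);
translate([179, 383, 254]) cube([24, 757, 159]);
translate([2143, 383, 254]) cube([24, 757, 159]);
translate([354, 330, 413]) cube([98, 863, 25]);
translate([574, 330, 413]) cube([98, 863, 25]);
translate([794, 330, 413]) cube([98, 863, 25]);
translate([1014, 330, 413]) cube([98, 863, 25]);
translate([1234, 330, 413]) cube([98, 863, 25]);
translate([1454, 330, 413]) cube([98, 863, 25]);
translate([1674, 330, 413]) cube([98, 863, 25]);
translate([1894, 330, 413]) cube([98, 863, 25]);


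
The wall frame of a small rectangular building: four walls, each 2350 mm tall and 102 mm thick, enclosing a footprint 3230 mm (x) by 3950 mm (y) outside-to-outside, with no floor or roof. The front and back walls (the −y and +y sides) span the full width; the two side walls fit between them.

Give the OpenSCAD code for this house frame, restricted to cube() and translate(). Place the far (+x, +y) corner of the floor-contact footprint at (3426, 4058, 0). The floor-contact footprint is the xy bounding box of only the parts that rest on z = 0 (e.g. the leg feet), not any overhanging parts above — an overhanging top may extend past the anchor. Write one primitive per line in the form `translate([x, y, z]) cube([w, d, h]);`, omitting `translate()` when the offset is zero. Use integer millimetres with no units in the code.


translate([196, 108, 0]) cube([3230, 102, 2350]);
translate([196, 3956, 0]) cube([3230, 102, 2350]);
translate([196, 210, 0]) cube([102, 3746, 2350]);
translate([3324, 210, 0]) cube([102, 3746, 2350]);


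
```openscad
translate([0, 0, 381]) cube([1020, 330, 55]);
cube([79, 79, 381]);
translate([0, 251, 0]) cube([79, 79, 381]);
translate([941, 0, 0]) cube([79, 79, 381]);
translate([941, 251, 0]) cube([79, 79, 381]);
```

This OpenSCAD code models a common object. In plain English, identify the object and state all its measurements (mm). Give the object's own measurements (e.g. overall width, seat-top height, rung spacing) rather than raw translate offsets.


A long wooden bench with a 1020 mm (x) × 330 mm (y) seat, 55 mm thick, its top surface 436 mm above the floor. Four 79 mm square legs at the seat corners, flush with the edges, run from z = 0 to the seat underside.


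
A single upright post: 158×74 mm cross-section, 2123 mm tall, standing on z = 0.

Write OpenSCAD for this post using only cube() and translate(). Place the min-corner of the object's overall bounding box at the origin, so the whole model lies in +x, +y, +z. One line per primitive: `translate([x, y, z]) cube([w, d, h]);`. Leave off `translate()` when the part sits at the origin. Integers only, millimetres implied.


cube([158, 74, 2123]);


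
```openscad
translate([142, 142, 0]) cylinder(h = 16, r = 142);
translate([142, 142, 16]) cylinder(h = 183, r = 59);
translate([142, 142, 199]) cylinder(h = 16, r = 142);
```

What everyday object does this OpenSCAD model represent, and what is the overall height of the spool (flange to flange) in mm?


A spool. The overall height is 215 mm.

Three coaxial cylinders, large–small–large — a spool. Two 16 mm flanges and a 183 mm core give 16 + 183 + 16 = 215 mm.


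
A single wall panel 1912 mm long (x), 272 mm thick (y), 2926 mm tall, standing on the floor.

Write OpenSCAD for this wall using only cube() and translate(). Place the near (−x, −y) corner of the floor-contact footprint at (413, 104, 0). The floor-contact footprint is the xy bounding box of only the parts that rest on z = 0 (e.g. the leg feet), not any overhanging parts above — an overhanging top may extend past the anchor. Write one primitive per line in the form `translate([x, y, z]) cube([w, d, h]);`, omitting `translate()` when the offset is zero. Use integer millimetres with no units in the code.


translate([413, 104, 0]) cube([1912, 272, 2926]);


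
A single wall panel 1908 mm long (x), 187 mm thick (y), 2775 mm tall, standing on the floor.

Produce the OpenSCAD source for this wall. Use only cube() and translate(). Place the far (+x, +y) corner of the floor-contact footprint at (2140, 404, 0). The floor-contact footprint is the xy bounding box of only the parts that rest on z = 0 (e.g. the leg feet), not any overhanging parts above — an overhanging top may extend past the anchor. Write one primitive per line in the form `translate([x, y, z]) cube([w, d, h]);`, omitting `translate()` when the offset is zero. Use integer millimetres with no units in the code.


translate([232, 217, 0]) cube([1908, 187, 2775]);


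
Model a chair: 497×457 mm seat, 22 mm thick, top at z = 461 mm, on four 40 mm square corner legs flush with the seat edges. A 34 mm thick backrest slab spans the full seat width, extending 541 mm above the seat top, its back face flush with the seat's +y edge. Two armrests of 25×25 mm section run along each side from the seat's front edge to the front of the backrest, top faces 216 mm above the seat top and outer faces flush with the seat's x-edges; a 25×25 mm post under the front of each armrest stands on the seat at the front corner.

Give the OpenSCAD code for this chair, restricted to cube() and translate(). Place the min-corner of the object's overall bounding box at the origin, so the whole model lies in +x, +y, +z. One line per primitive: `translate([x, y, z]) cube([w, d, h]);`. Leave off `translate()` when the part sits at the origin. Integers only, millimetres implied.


translate([0, 0, 439]) cube([497, 457, 22]);
cube([40, 40, 439]);
translate([457, 0, 0]) cube([40, 40, 439]);
translate([0, 417, 0]) cube([40, 40, 439]);
translate([457, 417, 0]) cube([40, 40, 439]);
translate([0, 423, 461]) cube([497, 34, 541]);
translate([0, 0, 652]) cube([25, 423, 25]);
translate([472, 0, 652]) cube([25, 423, 25]);
translate([0, 0, 461]) cube([25, 25, 191]);
translate([472, 0, 461]) cube([25, 25, 191]);


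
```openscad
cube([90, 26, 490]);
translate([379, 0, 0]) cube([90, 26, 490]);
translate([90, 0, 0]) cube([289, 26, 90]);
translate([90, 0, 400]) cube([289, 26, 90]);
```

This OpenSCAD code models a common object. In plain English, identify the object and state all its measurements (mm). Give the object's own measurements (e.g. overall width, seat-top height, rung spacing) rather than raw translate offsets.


A rectangular picture frame lying in the x–z plane (depth along y). The opening is 289 mm wide (x) by 310 mm tall (z), surrounded by a border 90 mm wide on all four sides. The frame is 26 mm deep and is made of two full-height vertical stiles with two horizontal rails fitted between them.


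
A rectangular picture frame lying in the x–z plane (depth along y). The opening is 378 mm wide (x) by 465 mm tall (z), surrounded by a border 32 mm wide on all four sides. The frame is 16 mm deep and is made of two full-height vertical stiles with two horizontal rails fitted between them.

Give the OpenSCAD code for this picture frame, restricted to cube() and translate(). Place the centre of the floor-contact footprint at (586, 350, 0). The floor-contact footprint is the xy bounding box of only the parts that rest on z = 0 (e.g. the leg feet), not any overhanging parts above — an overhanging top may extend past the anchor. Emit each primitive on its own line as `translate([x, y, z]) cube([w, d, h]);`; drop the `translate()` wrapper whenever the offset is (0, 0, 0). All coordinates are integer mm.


translate([365, 342, 0]) cube([32, 16, 529]);
translate([775, 342, 0]) cube([32, 16, 529]);
translate([397, 342, 0]) cube([378, 16, 32]);
translate([397, 342, 497]) cube([378, 16, 32]);


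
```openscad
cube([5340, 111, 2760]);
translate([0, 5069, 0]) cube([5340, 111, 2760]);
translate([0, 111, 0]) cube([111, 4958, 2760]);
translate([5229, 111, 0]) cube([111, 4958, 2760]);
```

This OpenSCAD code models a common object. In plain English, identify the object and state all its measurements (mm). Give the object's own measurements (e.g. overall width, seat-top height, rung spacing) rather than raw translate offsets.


The wall frame of a small rectangular building: four walls, each 2760 mm tall and 111 mm thick, enclosing a footprint 5340 mm (x) by 5180 mm (y) outside-to-outside, with no floor or roof. The front and back walls (the −y and +y sides) span the full width; the two side walls fit between them.


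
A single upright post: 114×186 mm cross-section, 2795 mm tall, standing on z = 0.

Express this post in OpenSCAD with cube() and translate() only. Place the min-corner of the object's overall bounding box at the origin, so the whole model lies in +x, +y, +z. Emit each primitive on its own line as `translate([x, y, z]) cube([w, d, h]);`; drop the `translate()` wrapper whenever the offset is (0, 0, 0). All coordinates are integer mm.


cube([114, 186, 2795]);


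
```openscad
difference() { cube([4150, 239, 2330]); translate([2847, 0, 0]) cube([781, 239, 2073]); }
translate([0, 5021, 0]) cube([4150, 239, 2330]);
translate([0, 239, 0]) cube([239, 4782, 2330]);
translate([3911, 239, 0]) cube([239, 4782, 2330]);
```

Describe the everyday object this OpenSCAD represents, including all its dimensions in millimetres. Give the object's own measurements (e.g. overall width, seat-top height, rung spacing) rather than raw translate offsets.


A single room: four walls, each 2330 mm tall and 239 mm thick, enclosing an outside footprint 4150×5260 mm (x × y), no floor or roof. The front and back walls (−y and +y sides) run the full x-width; the side walls fit between their inner faces. A door opening 781 mm wide and 2073 mm tall is cut through the front wall from the floor up, its −x edge 2847 mm from the wall's −x end.


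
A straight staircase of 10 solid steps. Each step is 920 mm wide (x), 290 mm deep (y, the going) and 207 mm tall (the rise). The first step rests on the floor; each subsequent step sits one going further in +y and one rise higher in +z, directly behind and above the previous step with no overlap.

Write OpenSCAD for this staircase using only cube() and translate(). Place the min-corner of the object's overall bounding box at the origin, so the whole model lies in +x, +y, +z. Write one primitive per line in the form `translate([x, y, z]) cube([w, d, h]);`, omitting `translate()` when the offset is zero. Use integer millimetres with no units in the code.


cube([920, 290, 207]);
translate([0, 290, 207]) cube([920, 290, 207]);
translate([0, 580, 414]) cube([920, 290, 207]);
translate([0, 870, 621]) cube([920, 290, 207]);
translate([0, 1160, 828]) cube([920, 290, 207]);
translate([0, 1450, 1035]) cube([920, 290, 207]);
translate([0, 1740, 1242]) cube([920, 290, 207]);
translate([0, 2030, 1449]) cube([920, 290, 207]);
translate([0, 2320, 1656]) cube([920, 290, 207]);
translate([0, 2610, 1863]) cube([920, 290, 207]);


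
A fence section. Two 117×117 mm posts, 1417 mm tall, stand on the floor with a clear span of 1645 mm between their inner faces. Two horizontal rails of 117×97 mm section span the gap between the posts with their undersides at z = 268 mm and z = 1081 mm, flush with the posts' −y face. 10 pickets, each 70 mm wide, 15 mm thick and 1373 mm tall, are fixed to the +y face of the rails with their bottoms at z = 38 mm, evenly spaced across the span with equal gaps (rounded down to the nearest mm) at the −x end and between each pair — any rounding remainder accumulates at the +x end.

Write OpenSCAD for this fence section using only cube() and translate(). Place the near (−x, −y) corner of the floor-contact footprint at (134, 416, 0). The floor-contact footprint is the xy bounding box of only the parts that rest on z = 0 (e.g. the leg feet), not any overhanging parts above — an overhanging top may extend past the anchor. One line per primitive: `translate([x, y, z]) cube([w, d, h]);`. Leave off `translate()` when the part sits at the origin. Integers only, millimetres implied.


translate([134, 416, 0]) cube([117, 117, 1417]);
translate([1896, 416, 0]) cube([117, 117, 1417]);
translate([251, 416, 268]) cube([1645, 117, 97]);
translate([251, 416, 1081]) cube([1645, 117, 97]);
translate([336, 533, 38]) cube([70, 15, 1373]);
translate([491, 533, 38]) cube([70, 15, 1373]);
translate([646, 533, 38]) cube([70, 15, 1373]);
translate([801, 533, 38]) cube([70, 15, 1373]);
translate([956, 533, 38]) cube([70, 15, 1373]);
translate([1111, 533, 38]) cube([70, 15, 1373]);
translate([1266, 533, 38]) cube([70, 15, 1373]);
translate([1421, 533, 38]) cube([70, 15, 1373]);
translate([1576, 533, 38]) cube([70, 15, 1373]);
translate([1731, 533, 38]) cube([70, 15, 1373]);


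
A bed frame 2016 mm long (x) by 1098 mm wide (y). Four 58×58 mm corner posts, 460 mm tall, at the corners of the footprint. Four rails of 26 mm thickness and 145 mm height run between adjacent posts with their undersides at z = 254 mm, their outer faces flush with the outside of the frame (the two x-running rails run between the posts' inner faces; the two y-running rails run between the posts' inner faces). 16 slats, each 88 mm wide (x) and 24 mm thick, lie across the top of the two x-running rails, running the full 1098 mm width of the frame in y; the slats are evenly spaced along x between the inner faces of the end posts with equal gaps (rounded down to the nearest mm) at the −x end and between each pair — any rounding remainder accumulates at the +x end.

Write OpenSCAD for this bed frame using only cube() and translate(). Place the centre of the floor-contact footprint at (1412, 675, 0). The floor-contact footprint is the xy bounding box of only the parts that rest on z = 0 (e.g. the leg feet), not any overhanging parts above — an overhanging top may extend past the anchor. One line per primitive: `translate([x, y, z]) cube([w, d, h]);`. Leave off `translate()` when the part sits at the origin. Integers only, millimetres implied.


translate([404, 126, 0]) cube([58, 58, 460]);
translate([404, 1166, 0]) cube([58, 58, 460]);
translate([2362, 126, 0]) cube([58, 58, 460]);
translate([2362, 1166, 0]) cube([58, 58, 460]);
translate([462, 126, 254]) cube([1900, 26, 145]);
translate([462, 1198, 254]) cube([1900, 26, 145]);
translate([404, 184, 254]) cube([26, 982, 145]);
translate([2394, 184, 254]) cube([26, 982, 145]);
translate([490, 126, 399]) cube([88, 1098, 24]);
translate([606, 126, 399]) cube([88, 1098, 24]);
translate([722, 126, 399]) cube([88, 1098, 24]);
translate([838, 126, 399]) cube([88, 1098, 24]);
translate([954, 126, 399]) cube([88, 1098, 24]);
translate([1070, 126, 399]) cube([88, 1098, 24]);
translate([1186, 126, 399]) cube([88, 1098, 24]);
translate([1302, 126, 399]) cube([88, 1098, 24]);
translate([1418, 126, 399]) cube([88, 1098, 24]);
translate([1534, 126, 399]) cube([88, 1098, 24]);
translate([1650, 126, 399]) cube([88, 1098, 24]);
translate([1766, 126, 399]) cube([88, 1098, 24]);
translate([1882, 126, 399]) cube([88, 1098, 24]);
translate([1998, 126, 399]) cube([88, 1098, 24]);
translate([2114, 126, 399]) cube([88, 1098, 24]);
translate([2230, 126, 399]) cube([88, 1098, 24]);


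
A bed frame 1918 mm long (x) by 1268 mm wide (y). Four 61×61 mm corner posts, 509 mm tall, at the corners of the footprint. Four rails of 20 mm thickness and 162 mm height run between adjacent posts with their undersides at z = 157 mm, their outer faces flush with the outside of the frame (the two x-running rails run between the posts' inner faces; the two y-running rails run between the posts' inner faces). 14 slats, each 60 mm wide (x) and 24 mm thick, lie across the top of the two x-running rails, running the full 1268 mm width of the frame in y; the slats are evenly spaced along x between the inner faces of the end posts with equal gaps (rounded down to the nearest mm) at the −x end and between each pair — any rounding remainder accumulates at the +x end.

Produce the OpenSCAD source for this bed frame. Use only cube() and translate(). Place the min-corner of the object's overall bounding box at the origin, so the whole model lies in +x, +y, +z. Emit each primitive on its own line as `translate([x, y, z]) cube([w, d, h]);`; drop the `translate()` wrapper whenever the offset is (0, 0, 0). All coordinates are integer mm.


cube([61, 61, 509]);
translate([0, 1207, 0]) cube([61, 61, 509]);
translate([1857, 0, 0]) cube([61, 61, 509]);
translate([1857, 1207, 0]) cube([61, 61, 509]);
translate([61, 0, 157]) cube([1796, 20, 162]);
translate([61, 1248, 157]) cube([1796, 20, 162]);
translate([0, 61, 157]) cube([20, 1146, 162]);
translate([1898, 61, 157]) cube([20, 1146, 162]);
translate([124, 0, 319]) cube([60, 1268, 24]);
translate([247, 0, 319]) cube([60, 1268, 24]);
translate([370, 0, 319]) cube([60, 1268, 24]);
translate([493, 0, 319]) cube([60, 1268, 24]);
translate([616, 0, 319]) cube([60, 1268, 24]);
translate([739, 0, 319]) cube([60, 1268, 24]);
translate([862, 0, 319]) cube([60, 1268, 24]);
translate([985, 0, 319]) cube([60, 1268, 24]);
translate([1108, 0, 319]) cube([60, 1268, 24]);
translate([1231, 0, 319]) cube([60, 1268, 24]);
translate([1354, 0, 319]) cube([60, 1268, 24]);
translate([1477, 0, 319]) cube([60, 1268, 24]);
translate([1600, 0, 319]) cube([60, 1268, 24]);
translate([1723, 0, 319]) cube([60, 1268, 24]);


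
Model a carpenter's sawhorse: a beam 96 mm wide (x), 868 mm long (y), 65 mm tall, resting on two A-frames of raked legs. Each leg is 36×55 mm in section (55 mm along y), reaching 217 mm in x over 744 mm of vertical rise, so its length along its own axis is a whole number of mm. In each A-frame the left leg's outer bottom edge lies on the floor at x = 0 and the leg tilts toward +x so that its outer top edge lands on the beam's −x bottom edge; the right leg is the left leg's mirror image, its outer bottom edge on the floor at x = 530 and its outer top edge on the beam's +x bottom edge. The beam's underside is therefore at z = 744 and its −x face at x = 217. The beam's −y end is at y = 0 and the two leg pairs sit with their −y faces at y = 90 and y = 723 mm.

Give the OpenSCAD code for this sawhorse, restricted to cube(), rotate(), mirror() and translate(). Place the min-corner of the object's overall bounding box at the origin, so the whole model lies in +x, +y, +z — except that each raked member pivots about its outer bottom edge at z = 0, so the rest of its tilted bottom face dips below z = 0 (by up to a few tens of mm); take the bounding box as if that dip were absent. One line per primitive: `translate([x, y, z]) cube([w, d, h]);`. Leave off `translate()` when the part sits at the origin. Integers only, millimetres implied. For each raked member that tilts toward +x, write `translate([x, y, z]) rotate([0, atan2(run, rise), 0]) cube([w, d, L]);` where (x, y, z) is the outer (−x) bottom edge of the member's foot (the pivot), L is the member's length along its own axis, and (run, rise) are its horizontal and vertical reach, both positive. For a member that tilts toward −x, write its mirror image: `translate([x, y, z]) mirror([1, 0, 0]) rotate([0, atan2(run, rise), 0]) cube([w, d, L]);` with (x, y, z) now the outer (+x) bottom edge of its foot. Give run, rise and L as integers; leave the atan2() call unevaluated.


translate([217, 0, 744]) cube([96, 868, 65]);
translate([0, 90, 0]) rotate([0, atan2(217, 744), 0]) cube([36, 55, 775]);
translate([530, 90, 0]) mirror([1, 0, 0]) rotate([0, atan2(217, 744), 0]) cube([36, 55, 775]);
translate([0, 723, 0]) rotate([0, atan2(217, 744), 0]) cube([36, 55, 775]);
translate([530, 723, 0]) mirror([1, 0, 0]) rotate([0, atan2(217, 744), 0]) cube([36, 55, 775]);
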